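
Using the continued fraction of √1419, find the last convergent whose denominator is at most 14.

√1419 = [37; 1, 2, 37, 2, 1, 74, …] (period length 6).
Convergents:
  p_0/q_0 = 37/1
  p_1/q_1 = 38/1
  p_2/q_2 = 113/3
  p_3/q_3 = 4219/112
q_2 = 3 ≤ 14 < 112 = q_3, so the answer is 113/3.

113/3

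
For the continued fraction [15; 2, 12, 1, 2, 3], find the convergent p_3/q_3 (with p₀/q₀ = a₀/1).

418/27

Using pₖ = aₖpₖ₋₁ + pₖ₋₂, qₖ = aₖqₖ₋₁ + qₖ₋₂ (with p₋₁=1, p₋₂=0, q₋₁=0, q₋₂=1):
  k=0: a=15, p=15, q=1
  k=1: a=2, p=31, q=2
  k=2: a=12, p=387, q=25
  k=3: a=1, p=418, q=27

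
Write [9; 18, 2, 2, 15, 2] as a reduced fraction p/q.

Using pₖ = aₖpₖ₋₁ + pₖ₋₂ and qₖ = aₖqₖ₋₁ + qₖ₋₂:
  k=0: a=9, p=9, q=1
  k=1: a=18, p=163, q=18
  k=2: a=2, p=335, q=37
  k=3: a=2, p=833, q=92
  k=4: a=15, p=12830, q=1417
  k=5: a=2, p=26493, q=2926

26493/2926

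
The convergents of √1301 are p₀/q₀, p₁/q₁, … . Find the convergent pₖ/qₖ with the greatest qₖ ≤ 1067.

15077/418

√1301 = [36; 14, 2, 2, 2, 2, 14, 72, …] (period length 7).
Convergents:
  p_0/q_0 = 36/1
  p_1/q_1 = 505/14
  p_2/q_2 = 1046/29
  p_3/q_3 = 2597/72
  p_4/q_4 = 6240/173
  p_5/q_5 = 15077/418
  p_6/q_6 = 217318/6025
q_5 = 418 ≤ 1067 < 6025 = q_6, so the answer is 15077/418.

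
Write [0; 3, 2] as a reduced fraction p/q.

Using pₖ = aₖpₖ₋₁ + pₖ₋₂ and qₖ = aₖqₖ₋₁ + qₖ₋₂:
  k=0: a=0, p=0, q=1
  k=1: a=3, p=1, q=3
  k=2: a=2, p=2, q=7

2/7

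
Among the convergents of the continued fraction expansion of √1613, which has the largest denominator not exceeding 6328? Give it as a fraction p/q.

119121/2966

√1613 = [40; 6, 6, 80, …] (period length 3).
Convergents:
  p_0/q_0 = 40/1
  p_1/q_1 = 241/6
  p_2/q_2 = 1486/37
  p_3/q_3 = 119121/2966
  p_4/q_4 = 716212/17833
q_3 = 2966 ≤ 6328 < 17833 = q_4, so the answer is 119121/2966.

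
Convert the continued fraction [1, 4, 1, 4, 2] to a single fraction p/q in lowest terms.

Fold from the inside: start with 2/1.
  4 + 1/2 = 9/2
  1 + 2/9 = 11/9
  4 + 9/11 = 53/11
  1 + 11/53 = 64/53

64/53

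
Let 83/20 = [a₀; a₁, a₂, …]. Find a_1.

83 = 4·20 + 3   →  a_0 = 4
20 = 6·3 + 2   →  a_1 = 6

6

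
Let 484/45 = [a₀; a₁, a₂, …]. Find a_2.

3

484 = 10·45 + 34   →  a_0 = 10
45 = 1·34 + 11   →  a_1 = 1
34 = 3·11 + 1   →  a_2 = 3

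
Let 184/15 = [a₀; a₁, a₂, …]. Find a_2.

184 = 12·15 + 4   →  a_0 = 12
15 = 3·4 + 3   →  a_1 = 3
4 = 1·3 + 1   →  a_2 = 1

1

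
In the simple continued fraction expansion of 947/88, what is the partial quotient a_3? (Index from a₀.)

5

947 = 10·88 + 67   →  a_0 = 10
88 = 1·67 + 21   →  a_1 = 1
67 = 3·21 + 4   →  a_2 = 3
21 = 5·4 + 1   →  a_3 = 5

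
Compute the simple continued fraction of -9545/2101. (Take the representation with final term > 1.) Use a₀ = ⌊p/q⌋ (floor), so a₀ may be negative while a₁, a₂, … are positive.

-9545 = -5*2101 + 960
2101 = 2*960 + 181
960 = 5*181 + 55
181 = 3*55 + 16
55 = 3*16 + 7
16 = 2*7 + 2
7 = 3*2 + 1
2 = 2*1 + 0  (stop)
So -9545/2101 = [-5; 2, 5, 3, 3, 2, 3, 2].

[-5; 2, 5, 3, 3, 2, 3, 2]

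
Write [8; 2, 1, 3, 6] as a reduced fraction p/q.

577/69

Using pₖ = aₖpₖ₋₁ + pₖ₋₂ and qₖ = aₖqₖ₋₁ + qₖ₋₂:
  k=0: a=8, p=8, q=1
  k=1: a=2, p=17, q=2
  k=2: a=1, p=25, q=3
  k=3: a=3, p=92, q=11
  k=4: a=6, p=577, q=69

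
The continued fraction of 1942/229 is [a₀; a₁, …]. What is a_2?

12

1942 = 8·229 + 110   →  a_0 = 8
229 = 2·110 + 9   →  a_1 = 2
110 = 12·9 + 2   →  a_2 = 12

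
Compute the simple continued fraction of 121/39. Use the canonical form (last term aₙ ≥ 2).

121 = 3·39 + 4
39 = 9·4 + 3
4 = 1·3 + 1
3 = 3·1 + 0  (stop)
So 121/39 = [3; 9, 1, 3].

[3; 9, 1, 3]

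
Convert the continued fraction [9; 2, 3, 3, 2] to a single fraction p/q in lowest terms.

Using pₖ = aₖpₖ₋₁ + pₖ₋₂ and qₖ = aₖqₖ₋₁ + qₖ₋₂:
  k=0: a=9, p=9, q=1
  k=1: a=2, p=19, q=2
  k=2: a=3, p=66, q=7
  k=3: a=3, p=217, q=23
  k=4: a=2, p=500, q=53

500/53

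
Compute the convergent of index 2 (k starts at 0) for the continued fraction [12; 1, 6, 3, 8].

90/7

Using pₖ = aₖpₖ₋₁ + pₖ₋₂, qₖ = aₖqₖ₋₁ + qₖ₋₂ (with p₋₁=1, p₋₂=0, q₋₁=0, q₋₂=1):
  k=0: a=12, p=12, q=1
  k=1: a=1, p=13, q=1
  k=2: a=6, p=90, q=7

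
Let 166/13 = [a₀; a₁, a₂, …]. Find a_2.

166 = 12·13 + 10   →  a_0 = 12
13 = 1·10 + 3   →  a_1 = 1
10 = 3·3 + 1   →  a_2 = 3

3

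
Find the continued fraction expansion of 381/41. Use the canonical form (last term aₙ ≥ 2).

381 = 9*41 + 12
41 = 3*12 + 5
12 = 2*5 + 2
5 = 2*2 + 1
2 = 2*1 + 0  (stop)
So 381/41 = [9; 3, 2, 2, 2].

[9; 3, 2, 2, 2]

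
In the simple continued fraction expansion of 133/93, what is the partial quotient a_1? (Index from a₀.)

2

133 = 1·93 + 40   →  a_0 = 1
93 = 2·40 + 13   →  a_1 = 2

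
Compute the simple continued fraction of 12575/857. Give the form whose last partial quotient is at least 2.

12575 = 14×857 + 577
857 = 1×577 + 280
577 = 2×280 + 17
280 = 16×17 + 8
17 = 2×8 + 1
8 = 8×1 + 0  (stop)
So 12575/857 = [14; 1, 2, 16, 2, 8].

[14; 1, 2, 16, 2, 8]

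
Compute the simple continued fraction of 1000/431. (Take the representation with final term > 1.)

1000 = 2*431 + 138
431 = 3*138 + 17
138 = 8*17 + 2
17 = 8*2 + 1
2 = 2*1 + 0  (stop)
So 1000/431 = [2; 3, 8, 8, 2].

[2; 3, 8, 8, 2]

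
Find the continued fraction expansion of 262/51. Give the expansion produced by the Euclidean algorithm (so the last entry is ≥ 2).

[5; 7, 3, 2]

262 = 5×51 + 7
51 = 7×7 + 2
7 = 3×2 + 1
2 = 2×1 + 0  (stop)
So 262/51 = [5; 7, 3, 2].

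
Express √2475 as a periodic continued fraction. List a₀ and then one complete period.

[49; 1, 2, 1, 98]

a₀ = ⌊√2475⌋ = 49.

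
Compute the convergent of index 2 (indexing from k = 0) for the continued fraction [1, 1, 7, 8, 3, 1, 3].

15/8

Using pₖ = aₖpₖ₋₁ + pₖ₋₂, qₖ = aₖqₖ₋₁ + qₖ₋₂ (with p₋₁=1, p₋₂=0, q₋₁=0, q₋₂=1):
  k=0: a=1, p=1, q=1
  k=1: a=1, p=2, q=1
  k=2: a=7, p=15, q=8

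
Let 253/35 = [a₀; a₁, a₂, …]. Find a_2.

2

253 = 7·35 + 8   →  a_0 = 7
35 = 4·8 + 3   →  a_1 = 4
8 = 2·3 + 2   →  a_2 = 2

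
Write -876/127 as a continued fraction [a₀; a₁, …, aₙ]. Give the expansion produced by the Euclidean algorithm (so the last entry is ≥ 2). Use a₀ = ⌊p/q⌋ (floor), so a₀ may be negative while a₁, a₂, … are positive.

[-7; 9, 1, 3, 3]

-876 = -7*127 + 13
127 = 9*13 + 10
13 = 1*10 + 3
10 = 3*3 + 1
3 = 3*1 + 0  (stop)
So -876/127 = [-7; 9, 1, 3, 3].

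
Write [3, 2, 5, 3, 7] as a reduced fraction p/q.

885/256

Using pₖ = aₖpₖ₋₁ + pₖ₋₂ and qₖ = aₖqₖ₋₁ + qₖ₋₂:
  k=0: a=3, p=3, q=1
  k=1: a=2, p=7, q=2
  k=2: a=5, p=38, q=11
  k=3: a=3, p=121, q=35
  k=4: a=7, p=885, q=256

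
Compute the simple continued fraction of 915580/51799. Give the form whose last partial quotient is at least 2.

[17; 1, 2, 12, 16, 5, 17]

915580 = 17×51799 + 34997
51799 = 1×34997 + 16802
34997 = 2×16802 + 1393
16802 = 12×1393 + 86
1393 = 16×86 + 17
86 = 5×17 + 1
17 = 17×1 + 0  (stop)
So 915580/51799 = [17; 1, 2, 12, 16, 5, 17].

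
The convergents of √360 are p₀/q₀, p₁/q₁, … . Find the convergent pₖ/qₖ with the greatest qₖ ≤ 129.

√360 = [18; 1, 36, …] (period length 2).
Convergents:
  p_0/q_0 = 18/1
  p_1/q_1 = 19/1
  p_2/q_2 = 702/37
  p_3/q_3 = 721/38
  p_4/q_4 = 26658/1405
q_3 = 38 ≤ 129 < 1405 = q_4, so the answer is 721/38.

721/38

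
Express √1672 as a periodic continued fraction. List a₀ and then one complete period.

a₀ = ⌊√1672⌋ = 40.
With m₀=0, d₀=1 and mₖ₊₁ = dₖaₖ − mₖ, dₖ₊₁ = (n − mₖ₊₁²)/dₖ, aₖ₊₁ = ⌊(a₀+mₖ₊₁)/dₖ₊₁⌋:
  k=1: m=40, d=72, a=1
  k=2: m=32, d=9, a=8
  k=3: m=40, d=8, a=10
  k=4: m=40, d=9, a=8
  k=5: m=32, d=72, a=1
  k=6: m=40, d=1, a=80
d=1 and a=2a₀=80 at k=6, so the next step gives (m, d) = (40, 72) again — its k=1 value — and the period has length 6.

[40; 1, 8, 10, 8, 1, 80]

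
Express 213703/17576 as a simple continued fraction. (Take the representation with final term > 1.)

[12; 6, 3, 2, 1, 3, 8, 9]

213703 = 12*17576 + 2791
17576 = 6*2791 + 830
2791 = 3*830 + 301
830 = 2*301 + 228
301 = 1*228 + 73
228 = 3*73 + 9
73 = 8*9 + 1
9 = 9*1 + 0  (stop)
So 213703/17576 = [12; 6, 3, 2, 1, 3, 8, 9].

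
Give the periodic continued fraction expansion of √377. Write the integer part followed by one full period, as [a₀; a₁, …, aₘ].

[19; 2, 2, 2, 38]

a₀ = ⌊√377⌋ = 19.
With m₀=0, d₀=1 and mₖ₊₁ = dₖaₖ − mₖ, dₖ₊₁ = (n − mₖ₊₁²)/dₖ, aₖ₊₁ = ⌊(a₀+mₖ₊₁)/dₖ₊₁⌋:
  k=1: m=19, d=16, a=2
  k=2: m=13, d=13, a=2
  k=3: m=13, d=16, a=2
  k=4: m=19, d=1, a=38
d=1 and a=2a₀=38 at k=4, so the next step gives (m, d) = (19, 16) again — its k=1 value — and the period has length 4.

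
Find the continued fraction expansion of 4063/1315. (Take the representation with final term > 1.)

[3; 11, 6, 1, 16]

4063 = 3×1315 + 118
1315 = 11×118 + 17
118 = 6×17 + 16
17 = 1×16 + 1
16 = 16×1 + 0  (stop)
So 4063/1315 = [3; 11, 6, 1, 16].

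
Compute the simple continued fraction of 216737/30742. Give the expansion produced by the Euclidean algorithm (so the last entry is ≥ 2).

[7; 19, 1, 12, 13, 9]

216737 = 7*30742 + 1543
30742 = 19*1543 + 1425
1543 = 1*1425 + 118
1425 = 12*118 + 9
118 = 13*9 + 1
9 = 9*1 + 0  (stop)
So 216737/30742 = [7; 19, 1, 12, 13, 9].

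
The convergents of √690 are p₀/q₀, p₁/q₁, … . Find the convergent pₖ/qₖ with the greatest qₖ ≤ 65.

1471/56

√690 = [26; 3, 1, 2, 1, 3, 52, …] (period length 6).
Convergents:
  p_0/q_0 = 26/1
  p_1/q_1 = 79/3
  p_2/q_2 = 105/4
  p_3/q_3 = 289/11
  p_4/q_4 = 394/15
  p_5/q_5 = 1471/56
  p_6/q_6 = 76886/2927
q_5 = 56 ≤ 65 < 2927 = q_6, so the answer is 1471/56.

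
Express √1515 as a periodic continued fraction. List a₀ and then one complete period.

a₀ = ⌊√1515⌋ = 38.
With m₀=0, d₀=1 and mₖ₊₁ = dₖaₖ − mₖ, dₖ₊₁ = (n − mₖ₊₁²)/dₖ, aₖ₊₁ = ⌊(a₀+mₖ₊₁)/dₖ₊₁⌋:
  k=1: m=38, d=71, a=1
  k=2: m=33, d=6, a=11
  k=3: m=33, d=71, a=1
  k=4: m=38, d=1, a=76
d=1 and a=2a₀=76 at k=4, so the next step gives (m, d) = (38, 71) again — its k=1 value — and the period has length 4.

[38; 1, 11, 1, 76]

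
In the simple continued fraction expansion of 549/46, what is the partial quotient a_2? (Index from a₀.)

14

549 = 11·46 + 43   →  a_0 = 11
46 = 1·43 + 3   →  a_1 = 1
43 = 14·3 + 1   →  a_2 = 14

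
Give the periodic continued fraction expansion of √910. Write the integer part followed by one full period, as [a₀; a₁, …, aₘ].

a₀ = ⌊√910⌋ = 30.
With m₀=0, d₀=1 and mₖ₊₁ = dₖaₖ − mₖ, dₖ₊₁ = (n − mₖ₊₁²)/dₖ, aₖ₊₁ = ⌊(a₀+mₖ₊₁)/dₖ₊₁⌋:
  k=1: m=30, d=10, a=6
  k=2: m=30, d=1, a=60
d=1 and a=2a₀=60 at k=2, so the next step gives (m, d) = (30, 10) again — its k=1 value — and the period has length 2.

[30; 6, 60]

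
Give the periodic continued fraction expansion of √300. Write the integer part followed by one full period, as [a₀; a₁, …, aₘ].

[17; 3, 8, 3, 34]

a₀ = ⌊√300⌋ = 17.
With m₀=0, d₀=1 and mₖ₊₁ = dₖaₖ − mₖ, dₖ₊₁ = (n − mₖ₊₁²)/dₖ, aₖ₊₁ = ⌊(a₀+mₖ₊₁)/dₖ₊₁⌋:
  k=1: m=17, d=11, a=3
  k=2: m=16, d=4, a=8
  k=3: m=16, d=11, a=3
  k=4: m=17, d=1, a=34
d=1 and a=2a₀=34 at k=4, so the next step gives (m, d) = (17, 11) again — its k=1 value — and the period has length 4.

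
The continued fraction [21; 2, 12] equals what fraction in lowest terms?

Using pₖ = aₖpₖ₋₁ + pₖ₋₂ and qₖ = aₖqₖ₋₁ + qₖ₋₂:
  k=0: a=21, p=21, q=1
  k=1: a=2, p=43, q=2
  k=2: a=12, p=537, q=25

537/25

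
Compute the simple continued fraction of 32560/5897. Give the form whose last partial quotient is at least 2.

32560 = 5·5897 + 3075
5897 = 1·3075 + 2822
3075 = 1·2822 + 253
2822 = 11·253 + 39
253 = 6·39 + 19
39 = 2·19 + 1
19 = 19·1 + 0  (stop)
So 32560/5897 = [5; 1, 1, 11, 6, 2, 19].

[5; 1, 1, 11, 6, 2, 19]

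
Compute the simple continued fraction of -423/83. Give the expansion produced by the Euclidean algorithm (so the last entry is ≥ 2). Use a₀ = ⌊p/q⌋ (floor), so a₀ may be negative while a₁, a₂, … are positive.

-423 = -6×83 + 75
83 = 1×75 + 8
75 = 9×8 + 3
8 = 2×3 + 2
3 = 1×2 + 1
2 = 2×1 + 0  (stop)
So -423/83 = [-6; 1, 9, 2, 1, 2].

[-6; 1, 9, 2, 1, 2]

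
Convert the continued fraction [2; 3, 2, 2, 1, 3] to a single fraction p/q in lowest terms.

Fold from the inside: start with 3/1.
  1 + 1/3 = 4/3
  2 + 3/4 = 11/4
  2 + 4/11 = 26/11
  3 + 11/26 = 89/26
  2 + 26/89 = 204/89

204/89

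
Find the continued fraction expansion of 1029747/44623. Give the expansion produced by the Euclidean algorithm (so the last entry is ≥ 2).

1029747 = 23*44623 + 3418
44623 = 13*3418 + 189
3418 = 18*189 + 16
189 = 11*16 + 13
16 = 1*13 + 3
13 = 4*3 + 1
3 = 3*1 + 0  (stop)
So 1029747/44623 = [23; 13, 18, 11, 1, 4, 3].

[23; 13, 18, 11, 1, 4, 3]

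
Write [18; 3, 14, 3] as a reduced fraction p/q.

2419/132

Using pₖ = aₖpₖ₋₁ + pₖ₋₂ and qₖ = aₖqₖ₋₁ + qₖ₋₂:
  k=0: a=18, p=18, q=1
  k=1: a=3, p=55, q=3
  k=2: a=14, p=788, q=43
  k=3: a=3, p=2419, q=132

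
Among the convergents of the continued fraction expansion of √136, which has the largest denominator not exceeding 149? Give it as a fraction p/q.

1621/139

√136 = [11; 1, 1, 1, 22, …] (period length 4).
Convergents:
  p_0/q_0 = 11/1
  p_1/q_1 = 12/1
  p_2/q_2 = 23/2
  p_3/q_3 = 35/3
  p_4/q_4 = 793/68
  p_5/q_5 = 828/71
  p_6/q_6 = 1621/139
  p_7/q_7 = 2449/210
q_6 = 139 ≤ 149 < 210 = q_7, so the answer is 1621/139.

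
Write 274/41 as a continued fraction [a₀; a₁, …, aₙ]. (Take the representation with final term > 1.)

274 = 6×41 + 28
41 = 1×28 + 13
28 = 2×13 + 2
13 = 6×2 + 1
2 = 2×1 + 0  (stop)
So 274/41 = [6; 1, 2, 6, 2].

[6; 1, 2, 6, 2]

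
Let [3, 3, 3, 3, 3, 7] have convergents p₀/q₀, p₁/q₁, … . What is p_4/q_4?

Using pₖ = aₖpₖ₋₁ + pₖ₋₂, qₖ = aₖqₖ₋₁ + qₖ₋₂ (with p₋₁=1, p₋₂=0, q₋₁=0, q₋₂=1):
  k=0: a=3, p=3, q=1
  k=1: a=3, p=10, q=3
  k=2: a=3, p=33, q=10
  k=3: a=3, p=109, q=33
  k=4: a=3, p=360, q=109

360/109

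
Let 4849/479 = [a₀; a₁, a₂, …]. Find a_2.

4849 = 10·479 + 59   →  a_0 = 10
479 = 8·59 + 7   →  a_1 = 8
59 = 8·7 + 3   →  a_2 = 8

8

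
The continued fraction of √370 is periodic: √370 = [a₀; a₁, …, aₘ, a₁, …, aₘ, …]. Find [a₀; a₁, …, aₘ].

[19; 4, 4, 38]

a₀ = ⌊√370⌋ = 19.
With m₀=0, d₀=1 and mₖ₊₁ = dₖaₖ − mₖ, dₖ₊₁ = (n − mₖ₊₁²)/dₖ, aₖ₊₁ = ⌊(a₀+mₖ₊₁)/dₖ₊₁⌋:
  k=1: m=19, d=9, a=4
  k=2: m=17, d=9, a=4
  k=3: m=19, d=1, a=38
d=1 and a=2a₀=38 at k=3, so the next step gives (m, d) = (19, 9) again — its k=1 value — and the period has length 3.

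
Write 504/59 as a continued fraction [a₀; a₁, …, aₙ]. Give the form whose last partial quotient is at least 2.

[8; 1, 1, 5, 2, 2]

504 = 8*59 + 32
59 = 1*32 + 27
32 = 1*27 + 5
27 = 5*5 + 2
5 = 2*2 + 1
2 = 2*1 + 0  (stop)
So 504/59 = [8; 1, 1, 5, 2, 2].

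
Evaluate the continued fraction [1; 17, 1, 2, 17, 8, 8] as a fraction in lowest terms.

63563/60159

Using pₖ = aₖpₖ₋₁ + pₖ₋₂ and qₖ = aₖqₖ₋₁ + qₖ₋₂:
  k=0: a=1, p=1, q=1
  k=1: a=17, p=18, q=17
  k=2: a=1, p=19, q=18
  k=3: a=2, p=56, q=53
  k=4: a=17, p=971, q=919
  k=5: a=8, p=7824, q=7405
  k=6: a=8, p=63563, q=60159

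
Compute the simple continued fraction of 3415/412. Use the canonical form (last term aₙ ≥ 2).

3415 = 8×412 + 119
412 = 3×119 + 55
119 = 2×55 + 9
55 = 6×9 + 1
9 = 9×1 + 0  (stop)
So 3415/412 = [8; 3, 2, 6, 9].

[8; 3, 2, 6, 9]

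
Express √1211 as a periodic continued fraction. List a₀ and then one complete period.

a₀ = ⌊√1211⌋ = 34.

[34; 1, 3, 1, 68]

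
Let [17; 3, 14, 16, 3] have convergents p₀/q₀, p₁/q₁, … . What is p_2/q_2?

745/43

Using pₖ = aₖpₖ₋₁ + pₖ₋₂, qₖ = aₖqₖ₋₁ + qₖ₋₂ (with p₋₁=1, p₋₂=0, q₋₁=0, q₋₂=1):
  k=0: a=17, p=17, q=1
  k=1: a=3, p=52, q=3
  k=2: a=14, p=745, q=43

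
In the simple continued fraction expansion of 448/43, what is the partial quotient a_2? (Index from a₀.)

2

448 = 10·43 + 18   →  a_0 = 10
43 = 2·18 + 7   →  a_1 = 2
18 = 2·7 + 4   →  a_2 = 2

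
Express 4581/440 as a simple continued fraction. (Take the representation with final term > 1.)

4581 = 10×440 + 181
440 = 2×181 + 78
181 = 2×78 + 25
78 = 3×25 + 3
25 = 8×3 + 1
3 = 3×1 + 0  (stop)
So 4581/440 = [10; 2, 2, 3, 8, 3].

[10; 2, 2, 3, 8, 3]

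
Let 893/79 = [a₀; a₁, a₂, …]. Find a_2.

893 = 11·79 + 24   →  a_0 = 11
79 = 3·24 + 7   →  a_1 = 3
24 = 3·7 + 3   →  a_2 = 3

3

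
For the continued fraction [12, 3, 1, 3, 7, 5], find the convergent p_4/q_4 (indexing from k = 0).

Using pₖ = aₖpₖ₋₁ + pₖ₋₂, qₖ = aₖqₖ₋₁ + qₖ₋₂ (with p₋₁=1, p₋₂=0, q₋₁=0, q₋₂=1):
  k=0: a=12, p=12, q=1
  k=1: a=3, p=37, q=3
  k=2: a=1, p=49, q=4
  k=3: a=3, p=184, q=15
  k=4: a=7, p=1337, q=109

1337/109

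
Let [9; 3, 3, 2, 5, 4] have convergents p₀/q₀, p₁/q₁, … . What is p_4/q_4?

Using pₖ = aₖpₖ₋₁ + pₖ₋₂, qₖ = aₖqₖ₋₁ + qₖ₋₂ (with p₋₁=1, p₋₂=0, q₋₁=0, q₋₂=1):
  k=0: a=9, p=9, q=1
  k=1: a=3, p=28, q=3
  k=2: a=3, p=93, q=10
  k=3: a=2, p=214, q=23
  k=4: a=5, p=1163, q=125

1163/125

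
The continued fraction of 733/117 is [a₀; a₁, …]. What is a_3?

3

733 = 6·117 + 31   →  a_0 = 6
117 = 3·31 + 24   →  a_1 = 3
31 = 1·24 + 7   →  a_2 = 1
24 = 3·7 + 3   →  a_3 = 3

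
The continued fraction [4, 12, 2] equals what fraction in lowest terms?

102/25

Using pₖ = aₖpₖ₋₁ + pₖ₋₂ and qₖ = aₖqₖ₋₁ + qₖ₋₂:
  k=0: a=4, p=4, q=1
  k=1: a=12, p=49, q=12
  k=2: a=2, p=102, q=25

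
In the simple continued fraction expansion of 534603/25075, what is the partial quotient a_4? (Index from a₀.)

534603 = 21·25075 + 8028   →  a_0 = 21
25075 = 3·8028 + 991   →  a_1 = 3
8028 = 8·991 + 100   →  a_2 = 8
991 = 9·100 + 91   →  a_3 = 9
100 = 1·91 + 9   →  a_4 = 1

1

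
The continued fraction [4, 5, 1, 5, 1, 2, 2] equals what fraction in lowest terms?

Fold from the inside: start with 2/1.
  2 + 1/2 = 5/2
  1 + 2/5 = 7/5
  5 + 5/7 = 40/7
  1 + 7/40 = 47/40
  5 + 40/47 = 275/47
  4 + 47/275 = 1147/275

1147/275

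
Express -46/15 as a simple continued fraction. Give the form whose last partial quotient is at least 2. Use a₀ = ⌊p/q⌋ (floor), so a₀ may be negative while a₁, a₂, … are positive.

-46 = -4·15 + 14
15 = 1·14 + 1
14 = 14·1 + 0  (stop)
So -46/15 = [-4; 1, 14].

[-4; 1, 14]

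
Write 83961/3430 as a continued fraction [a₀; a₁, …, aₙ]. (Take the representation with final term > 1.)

83961 = 24*3430 + 1641
3430 = 2*1641 + 148
1641 = 11*148 + 13
148 = 11*13 + 5
13 = 2*5 + 3
5 = 1*3 + 2
3 = 1*2 + 1
2 = 2*1 + 0  (stop)
So 83961/3430 = [24; 2, 11, 11, 2, 1, 1, 2].

[24; 2, 11, 11, 2, 1, 1, 2]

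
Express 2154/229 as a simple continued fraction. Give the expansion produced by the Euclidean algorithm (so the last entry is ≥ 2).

2154 = 9×229 + 93
229 = 2×93 + 43
93 = 2×43 + 7
43 = 6×7 + 1
7 = 7×1 + 0  (stop)
So 2154/229 = [9; 2, 2, 6, 7].

[9; 2, 2, 6, 7]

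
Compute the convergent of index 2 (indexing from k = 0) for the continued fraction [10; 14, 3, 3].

433/43

Using pₖ = aₖpₖ₋₁ + pₖ₋₂, qₖ = aₖqₖ₋₁ + qₖ₋₂ (with p₋₁=1, p₋₂=0, q₋₁=0, q₋₂=1):
  k=0: a=10, p=10, q=1
  k=1: a=14, p=141, q=14
  k=2: a=3, p=433, q=43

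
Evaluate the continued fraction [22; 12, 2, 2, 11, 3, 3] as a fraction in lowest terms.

Fold from the inside: start with 3/1.
  3 + 1/3 = 10/3
  11 + 3/10 = 113/10
  2 + 10/113 = 236/113
  2 + 113/236 = 585/236
  12 + 236/585 = 7256/585
  22 + 585/7256 = 160217/7256

160217/7256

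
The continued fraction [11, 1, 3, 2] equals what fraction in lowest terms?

Fold from the inside: start with 2/1.
  3 + 1/2 = 7/2
  1 + 2/7 = 9/7
  11 + 7/9 = 106/9

106/9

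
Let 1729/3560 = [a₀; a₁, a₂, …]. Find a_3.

1729 = 0·3560 + 1729   →  a_0 = 0
3560 = 2·1729 + 102   →  a_1 = 2
1729 = 16·102 + 97   →  a_2 = 16
102 = 1·97 + 5   →  a_3 = 1

1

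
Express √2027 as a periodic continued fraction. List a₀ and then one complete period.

[45; 45, 90]

a₀ = ⌊√2027⌋ = 45.
With m₀=0, d₀=1 and mₖ₊₁ = dₖaₖ − mₖ, dₖ₊₁ = (n − mₖ₊₁²)/dₖ, aₖ₊₁ = ⌊(a₀+mₖ₊₁)/dₖ₊₁⌋:
  k=1: m=45, d=2, a=45
  k=2: m=45, d=1, a=90
d=1 and a=2a₀=90 at k=2, so the next step gives (m, d) = (45, 2) again — its k=1 value — and the period has length 2.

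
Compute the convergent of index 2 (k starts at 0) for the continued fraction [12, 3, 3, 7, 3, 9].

Using pₖ = aₖpₖ₋₁ + pₖ₋₂, qₖ = aₖqₖ₋₁ + qₖ₋₂ (with p₋₁=1, p₋₂=0, q₋₁=0, q₋₂=1):
  k=0: a=12, p=12, q=1
  k=1: a=3, p=37, q=3
  k=2: a=3, p=123, q=10

123/10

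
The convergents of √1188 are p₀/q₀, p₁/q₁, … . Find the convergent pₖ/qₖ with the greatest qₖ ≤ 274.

3171/92

√1188 = [34; 2, 7, 6, 7, 2, 68, …] (period length 6).
Convergents:
  p_0/q_0 = 34/1
  p_1/q_1 = 69/2
  p_2/q_2 = 517/15
  p_3/q_3 = 3171/92
  p_4/q_4 = 22714/659
q_3 = 92 ≤ 274 < 659 = q_4, so the answer is 3171/92.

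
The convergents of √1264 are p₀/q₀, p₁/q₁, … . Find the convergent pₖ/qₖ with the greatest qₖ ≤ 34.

320/9

√1264 = [35; 1, 1, 4, 4, 4, 1, 1, 70, …] (period length 8).
Convergents:
  p_0/q_0 = 35/1
  p_1/q_1 = 36/1
  p_2/q_2 = 71/2
  p_3/q_3 = 320/9
  p_4/q_4 = 1351/38
q_3 = 9 ≤ 34 < 38 = q_4, so the answer is 320/9.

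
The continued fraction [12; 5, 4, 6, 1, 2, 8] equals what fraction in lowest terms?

44277/3632

Using pₖ = aₖpₖ₋₁ + pₖ₋₂ and qₖ = aₖqₖ₋₁ + qₖ₋₂:
  k=0: a=12, p=12, q=1
  k=1: a=5, p=61, q=5
  k=2: a=4, p=256, q=21
  k=3: a=6, p=1597, q=131
  k=4: a=1, p=1853, q=152
  k=5: a=2, p=5303, q=435
  k=6: a=8, p=44277, q=3632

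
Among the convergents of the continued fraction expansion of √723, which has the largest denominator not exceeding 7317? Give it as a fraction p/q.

117127/4356

√723 = [26; 1, 7, 1, 52, …] (period length 4).
Convergents:
  p_0/q_0 = 26/1
  p_1/q_1 = 27/1
  p_2/q_2 = 215/8
  p_3/q_3 = 242/9
  p_4/q_4 = 12799/476
  p_5/q_5 = 13041/485
  p_6/q_6 = 104086/3871
  p_7/q_7 = 117127/4356
  p_8/q_8 = 6194690/230383
q_7 = 4356 ≤ 7317 < 230383 = q_8, so the answer is 117127/4356.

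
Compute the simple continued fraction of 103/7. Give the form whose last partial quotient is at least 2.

[14; 1, 2, 2]

103 = 14×7 + 5
7 = 1×5 + 2
5 = 2×2 + 1
2 = 2×1 + 0  (stop)
So 103/7 = [14; 1, 2, 2].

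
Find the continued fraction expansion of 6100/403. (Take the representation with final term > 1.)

[15; 7, 3, 18]

6100 = 15×403 + 55
403 = 7×55 + 18
55 = 3×18 + 1
18 = 18×1 + 0  (stop)
So 6100/403 = [15; 7, 3, 18].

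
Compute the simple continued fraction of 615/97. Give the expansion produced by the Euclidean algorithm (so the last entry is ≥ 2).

615 = 6*97 + 33
97 = 2*33 + 31
33 = 1*31 + 2
31 = 15*2 + 1
2 = 2*1 + 0  (stop)
So 615/97 = [6; 2, 1, 15, 2].

[6; 2, 1, 15, 2]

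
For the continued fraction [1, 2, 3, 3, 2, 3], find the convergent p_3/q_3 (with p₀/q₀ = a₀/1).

Using pₖ = aₖpₖ₋₁ + pₖ₋₂, qₖ = aₖqₖ₋₁ + qₖ₋₂ (with p₋₁=1, p₋₂=0, q₋₁=0, q₋₂=1):
  k=0: a=1, p=1, q=1
  k=1: a=2, p=3, q=2
  k=2: a=3, p=10, q=7
  k=3: a=3, p=33, q=23

33/23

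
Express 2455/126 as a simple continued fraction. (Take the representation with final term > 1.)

[19; 2, 15, 4]

2455 = 19*126 + 61
126 = 2*61 + 4
61 = 15*4 + 1
4 = 4*1 + 0  (stop)
So 2455/126 = [19; 2, 15, 4].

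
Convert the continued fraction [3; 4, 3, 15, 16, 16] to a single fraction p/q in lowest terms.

Using pₖ = aₖpₖ₋₁ + pₖ₋₂ and qₖ = aₖqₖ₋₁ + qₖ₋₂:
  k=0: a=3, p=3, q=1
  k=1: a=4, p=13, q=4
  k=2: a=3, p=42, q=13
  k=3: a=15, p=643, q=199
  k=4: a=16, p=10330, q=3197
  k=5: a=16, p=165923, q=51351

165923/51351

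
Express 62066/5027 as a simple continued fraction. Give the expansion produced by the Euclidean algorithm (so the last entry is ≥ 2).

62066 = 12×5027 + 1742
5027 = 2×1742 + 1543
1742 = 1×1543 + 199
1543 = 7×199 + 150
199 = 1×150 + 49
150 = 3×49 + 3
49 = 16×3 + 1
3 = 3×1 + 0  (stop)
So 62066/5027 = [12; 2, 1, 7, 1, 3, 16, 3].

[12; 2, 1, 7, 1, 3, 16, 3]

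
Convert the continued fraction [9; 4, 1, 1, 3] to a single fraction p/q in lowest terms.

295/32

Using pₖ = aₖpₖ₋₁ + pₖ₋₂ and qₖ = aₖqₖ₋₁ + qₖ₋₂:
  k=0: a=9, p=9, q=1
  k=1: a=4, p=37, q=4
  k=2: a=1, p=46, q=5
  k=3: a=1, p=83, q=9
  k=4: a=3, p=295, q=32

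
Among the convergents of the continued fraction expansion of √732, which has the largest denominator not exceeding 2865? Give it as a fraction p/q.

26325/973

√732 = [27; 18, 54, …] (period length 2).
Convergents:
  p_0/q_0 = 27/1
  p_1/q_1 = 487/18
  p_2/q_2 = 26325/973
  p_3/q_3 = 474337/17532
q_2 = 973 ≤ 2865 < 17532 = q_3, so the answer is 26325/973.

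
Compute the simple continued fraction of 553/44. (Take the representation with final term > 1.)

553 = 12×44 + 25
44 = 1×25 + 19
25 = 1×19 + 6
19 = 3×6 + 1
6 = 6×1 + 0  (stop)
So 553/44 = [12; 1, 1, 3, 6].

[12; 1, 1, 3, 6]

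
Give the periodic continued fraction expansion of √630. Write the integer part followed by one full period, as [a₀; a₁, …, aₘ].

a₀ = ⌊√630⌋ = 25.
With m₀=0, d₀=1 and mₖ₊₁ = dₖaₖ − mₖ, dₖ₊₁ = (n − mₖ₊₁²)/dₖ, aₖ₊₁ = ⌊(a₀+mₖ₊₁)/dₖ₊₁⌋:
  k=1: m=25, d=5, a=10
  k=2: m=25, d=1, a=50
d=1 and a=2a₀=50 at k=2, so the next step gives (m, d) = (25, 5) again — its k=1 value — and the period has length 2.

[25; 10, 50]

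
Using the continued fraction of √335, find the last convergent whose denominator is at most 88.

604/33

√335 = [18; 3, 3, 3, 36, …] (period length 4).
Convergents:
  p_0/q_0 = 18/1
  p_1/q_1 = 55/3
  p_2/q_2 = 183/10
  p_3/q_3 = 604/33
  p_4/q_4 = 21927/1198
q_3 = 33 ≤ 88 < 1198 = q_4, so the answer is 604/33.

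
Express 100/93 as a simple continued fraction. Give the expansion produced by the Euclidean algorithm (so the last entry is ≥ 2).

[1; 13, 3, 2]

100 = 1*93 + 7
93 = 13*7 + 2
7 = 3*2 + 1
2 = 2*1 + 0  (stop)
So 100/93 = [1; 13, 3, 2].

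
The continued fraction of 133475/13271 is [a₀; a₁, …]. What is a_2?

2

133475 = 10·13271 + 765   →  a_0 = 10
13271 = 17·765 + 266   →  a_1 = 17
765 = 2·266 + 233   →  a_2 = 2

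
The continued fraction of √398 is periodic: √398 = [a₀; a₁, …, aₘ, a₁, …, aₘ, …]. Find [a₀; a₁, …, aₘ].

[19; 1, 18, 1, 38]

a₀ = ⌊√398⌋ = 19.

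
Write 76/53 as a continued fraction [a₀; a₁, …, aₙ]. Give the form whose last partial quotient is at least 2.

76 = 1×53 + 23
53 = 2×23 + 7
23 = 3×7 + 2
7 = 3×2 + 1
2 = 2×1 + 0  (stop)
So 76/53 = [1; 2, 3, 3, 2].

[1; 2, 3, 3, 2]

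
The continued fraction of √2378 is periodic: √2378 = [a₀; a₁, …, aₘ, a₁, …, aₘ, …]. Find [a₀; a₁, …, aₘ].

a₀ = ⌊√2378⌋ = 48.
With m₀=0, d₀=1 and mₖ₊₁ = dₖaₖ − mₖ, dₖ₊₁ = (n − mₖ₊₁²)/dₖ, aₖ₊₁ = ⌊(a₀+mₖ₊₁)/dₖ₊₁⌋:
  k=1: m=48, d=74, a=1
  k=2: m=26, d=23, a=3
  k=3: m=43, d=23, a=3
  k=4: m=26, d=74, a=1
  k=5: m=48, d=1, a=96
d=1 and a=2a₀=96 at k=5, so the next step gives (m, d) = (48, 74) again — its k=1 value — and the period has length 5.

[48; 1, 3, 3, 1, 96]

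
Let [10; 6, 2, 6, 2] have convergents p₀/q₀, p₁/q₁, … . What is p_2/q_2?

Using pₖ = aₖpₖ₋₁ + pₖ₋₂, qₖ = aₖqₖ₋₁ + qₖ₋₂ (with p₋₁=1, p₋₂=0, q₋₁=0, q₋₂=1):
  k=0: a=10, p=10, q=1
  k=1: a=6, p=61, q=6
  k=2: a=2, p=132, q=13

132/13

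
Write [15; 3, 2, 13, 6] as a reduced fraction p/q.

Fold from the inside: start with 6/1.
  13 + 1/6 = 79/6
  2 + 6/79 = 164/79
  3 + 79/164 = 571/164
  15 + 164/571 = 8729/571

8729/571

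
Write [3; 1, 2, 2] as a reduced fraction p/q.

26/7

Using pₖ = aₖpₖ₋₁ + pₖ₋₂ and qₖ = aₖqₖ₋₁ + qₖ₋₂:
  k=0: a=3, p=3, q=1
  k=1: a=1, p=4, q=1
  k=2: a=2, p=11, q=3
  k=3: a=2, p=26, q=7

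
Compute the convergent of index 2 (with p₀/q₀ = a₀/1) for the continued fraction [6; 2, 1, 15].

Using pₖ = aₖpₖ₋₁ + pₖ₋₂, qₖ = aₖqₖ₋₁ + qₖ₋₂ (with p₋₁=1, p₋₂=0, q₋₁=0, q₋₂=1):
  k=0: a=6, p=6, q=1
  k=1: a=2, p=13, q=2
  k=2: a=1, p=19, q=3

19/3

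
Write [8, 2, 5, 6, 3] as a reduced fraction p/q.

1818/215

Using pₖ = aₖpₖ₋₁ + pₖ₋₂ and qₖ = aₖqₖ₋₁ + qₖ₋₂:
  k=0: a=8, p=8, q=1
  k=1: a=2, p=17, q=2
  k=2: a=5, p=93, q=11
  k=3: a=6, p=575, q=68
  k=4: a=3, p=1818, q=215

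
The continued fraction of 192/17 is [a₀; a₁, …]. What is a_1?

192 = 11·17 + 5   →  a_0 = 11
17 = 3·5 + 2   →  a_1 = 3

3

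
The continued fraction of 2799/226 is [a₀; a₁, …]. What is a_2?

1

2799 = 12·226 + 87   →  a_0 = 12
226 = 2·87 + 52   →  a_1 = 2
87 = 1·52 + 35   →  a_2 = 1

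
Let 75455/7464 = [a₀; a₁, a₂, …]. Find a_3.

75455 = 10·7464 + 815   →  a_0 = 10
7464 = 9·815 + 129   →  a_1 = 9
815 = 6·129 + 41   →  a_2 = 6
129 = 3·41 + 6   →  a_3 = 3

3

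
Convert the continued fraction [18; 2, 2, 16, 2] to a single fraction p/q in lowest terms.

3110/169

Using pₖ = aₖpₖ₋₁ + pₖ₋₂ and qₖ = aₖqₖ₋₁ + qₖ₋₂:
  k=0: a=18, p=18, q=1
  k=1: a=2, p=37, q=2
  k=2: a=2, p=92, q=5
  k=3: a=16, p=1509, q=82
  k=4: a=2, p=3110, q=169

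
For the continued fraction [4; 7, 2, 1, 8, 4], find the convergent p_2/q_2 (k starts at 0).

Using pₖ = aₖpₖ₋₁ + pₖ₋₂, qₖ = aₖqₖ₋₁ + qₖ₋₂ (with p₋₁=1, p₋₂=0, q₋₁=0, q₋₂=1):
  k=0: a=4, p=4, q=1
  k=1: a=7, p=29, q=7
  k=2: a=2, p=62, q=15

62/15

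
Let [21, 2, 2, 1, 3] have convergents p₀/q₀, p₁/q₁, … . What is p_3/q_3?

150/7

Using pₖ = aₖpₖ₋₁ + pₖ₋₂, qₖ = aₖqₖ₋₁ + qₖ₋₂ (with p₋₁=1, p₋₂=0, q₋₁=0, q₋₂=1):
  k=0: a=21, p=21, q=1
  k=1: a=2, p=43, q=2
  k=2: a=2, p=107, q=5
  k=3: a=1, p=150, q=7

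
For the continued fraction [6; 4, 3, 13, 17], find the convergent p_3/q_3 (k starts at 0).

Using pₖ = aₖpₖ₋₁ + pₖ₋₂, qₖ = aₖqₖ₋₁ + qₖ₋₂ (with p₋₁=1, p₋₂=0, q₋₁=0, q₋₂=1):
  k=0: a=6, p=6, q=1
  k=1: a=4, p=25, q=4
  k=2: a=3, p=81, q=13
  k=3: a=13, p=1078, q=173

1078/173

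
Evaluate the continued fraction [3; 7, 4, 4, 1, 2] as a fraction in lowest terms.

Fold from the inside: start with 2/1.
  1 + 1/2 = 3/2
  4 + 2/3 = 14/3
  4 + 3/14 = 59/14
  7 + 14/59 = 427/59
  3 + 59/427 = 1340/427

1340/427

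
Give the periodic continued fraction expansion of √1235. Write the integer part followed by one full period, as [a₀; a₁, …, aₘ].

a₀ = ⌊√1235⌋ = 35.

[35; 7, 70]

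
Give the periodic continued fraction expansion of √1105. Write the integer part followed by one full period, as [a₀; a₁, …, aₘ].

[33; 4, 7, 7, 4, 66]

a₀ = ⌊√1105⌋ = 33.
With m₀=0, d₀=1 and mₖ₊₁ = dₖaₖ − mₖ, dₖ₊₁ = (n − mₖ₊₁²)/dₖ, aₖ₊₁ = ⌊(a₀+mₖ₊₁)/dₖ₊₁⌋:
  k=1: m=33, d=16, a=4
  k=2: m=31, d=9, a=7
  k=3: m=32, d=9, a=7
  k=4: m=31, d=16, a=4
  k=5: m=33, d=1, a=66
d=1 and a=2a₀=66 at k=5, so the next step gives (m, d) = (33, 16) again — its k=1 value — and the period has length 5.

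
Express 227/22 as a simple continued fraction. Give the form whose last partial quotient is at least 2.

227 = 10×22 + 7
22 = 3×7 + 1
7 = 7×1 + 0  (stop)
So 227/22 = [10; 3, 7].

[10; 3, 7]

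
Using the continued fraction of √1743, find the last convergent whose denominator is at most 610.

√1743 = [41; 1, 2, 1, 82, …] (period length 4).
Convergents:
  p_0/q_0 = 41/1
  p_1/q_1 = 42/1
  p_2/q_2 = 125/3
  p_3/q_3 = 167/4
  p_4/q_4 = 13819/331
  p_5/q_5 = 13986/335
  p_6/q_6 = 41791/1001
q_5 = 335 ≤ 610 < 1001 = q_6, so the answer is 13986/335.

13986/335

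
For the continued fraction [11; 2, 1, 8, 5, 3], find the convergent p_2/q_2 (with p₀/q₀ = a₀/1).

34/3

Using pₖ = aₖpₖ₋₁ + pₖ₋₂, qₖ = aₖqₖ₋₁ + qₖ₋₂ (with p₋₁=1, p₋₂=0, q₋₁=0, q₋₂=1):
  k=0: a=11, p=11, q=1
  k=1: a=2, p=23, q=2
  k=2: a=1, p=34, q=3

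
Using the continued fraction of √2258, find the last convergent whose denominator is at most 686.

√2258 = [47; 1, 1, 13, 13, 1, 1, 94, …] (period length 7).
Convergents:
  p_0/q_0 = 47/1
  p_1/q_1 = 48/1
  p_2/q_2 = 95/2
  p_3/q_3 = 1283/27
  p_4/q_4 = 16774/353
  p_5/q_5 = 18057/380
  p_6/q_6 = 34831/733
q_5 = 380 ≤ 686 < 733 = q_6, so the answer is 18057/380.

18057/380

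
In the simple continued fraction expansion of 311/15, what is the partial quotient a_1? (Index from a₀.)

1

311 = 20·15 + 11   →  a_0 = 20
15 = 1·11 + 4   →  a_1 = 1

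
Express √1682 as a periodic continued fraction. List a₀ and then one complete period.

a₀ = ⌊√1682⌋ = 41.
With m₀=0, d₀=1 and mₖ₊₁ = dₖaₖ − mₖ, dₖ₊₁ = (n − mₖ₊₁²)/dₖ, aₖ₊₁ = ⌊(a₀+mₖ₊₁)/dₖ₊₁⌋:
  k=1: m=41, d=1, a=82
d=1 and a=2a₀=82 at k=1, so the next step gives (m, d) = (41, 1) again — its k=1 value — and the period has length 1.

[41; 82]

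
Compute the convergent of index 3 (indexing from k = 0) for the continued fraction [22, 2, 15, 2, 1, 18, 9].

Using pₖ = aₖpₖ₋₁ + pₖ₋₂, qₖ = aₖqₖ₋₁ + qₖ₋₂ (with p₋₁=1, p₋₂=0, q₋₁=0, q₋₂=1):
  k=0: a=22, p=22, q=1
  k=1: a=2, p=45, q=2
  k=2: a=15, p=697, q=31
  k=3: a=2, p=1439, q=64

1439/64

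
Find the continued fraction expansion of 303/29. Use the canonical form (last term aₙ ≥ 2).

[10; 2, 4, 3]

303 = 10*29 + 13
29 = 2*13 + 3
13 = 4*3 + 1
3 = 3*1 + 0  (stop)
So 303/29 = [10; 2, 4, 3].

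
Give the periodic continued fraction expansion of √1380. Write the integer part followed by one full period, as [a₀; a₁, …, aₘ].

[37; 6, 1, 2, 1, 6, 74]

a₀ = ⌊√1380⌋ = 37.
With m₀=0, d₀=1 and mₖ₊₁ = dₖaₖ − mₖ, dₖ₊₁ = (n − mₖ₊₁²)/dₖ, aₖ₊₁ = ⌊(a₀+mₖ₊₁)/dₖ₊₁⌋:
  k=1: m=37, d=11, a=6
  k=2: m=29, d=49, a=1
  k=3: m=20, d=20, a=2
  k=4: m=20, d=49, a=1
  k=5: m=29, d=11, a=6
  k=6: m=37, d=1, a=74
d=1 and a=2a₀=74 at k=6, so the next step gives (m, d) = (37, 11) again — its k=1 value — and the period has length 6.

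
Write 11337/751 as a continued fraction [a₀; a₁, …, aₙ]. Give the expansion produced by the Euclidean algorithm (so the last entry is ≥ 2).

11337 = 15*751 + 72
751 = 10*72 + 31
72 = 2*31 + 10
31 = 3*10 + 1
10 = 10*1 + 0  (stop)
So 11337/751 = [15; 10, 2, 3, 10].

[15; 10, 2, 3, 10]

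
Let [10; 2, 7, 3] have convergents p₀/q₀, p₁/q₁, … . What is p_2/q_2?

Using pₖ = aₖpₖ₋₁ + pₖ₋₂, qₖ = aₖqₖ₋₁ + qₖ₋₂ (with p₋₁=1, p₋₂=0, q₋₁=0, q₋₂=1):
  k=0: a=10, p=10, q=1
  k=1: a=2, p=21, q=2
  k=2: a=7, p=157, q=15

157/15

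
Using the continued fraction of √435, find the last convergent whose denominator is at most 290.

√435 = [20; 1, 5, 1, 40, …] (period length 4).
Convergents:
  p_0/q_0 = 20/1
  p_1/q_1 = 21/1
  p_2/q_2 = 125/6
  p_3/q_3 = 146/7
  p_4/q_4 = 5965/286
  p_5/q_5 = 6111/293
q_4 = 286 ≤ 290 < 293 = q_5, so the answer is 5965/286.

5965/286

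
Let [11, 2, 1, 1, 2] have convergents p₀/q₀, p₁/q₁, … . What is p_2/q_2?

Using pₖ = aₖpₖ₋₁ + pₖ₋₂, qₖ = aₖqₖ₋₁ + qₖ₋₂ (with p₋₁=1, p₋₂=0, q₋₁=0, q₋₂=1):
  k=0: a=11, p=11, q=1
  k=1: a=2, p=23, q=2
  k=2: a=1, p=34, q=3

34/3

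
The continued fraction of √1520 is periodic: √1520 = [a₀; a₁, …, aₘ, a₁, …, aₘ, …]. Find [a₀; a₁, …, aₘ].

a₀ = ⌊√1520⌋ = 38.

[38; 1, 76]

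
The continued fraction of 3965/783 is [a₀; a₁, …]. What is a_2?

1

3965 = 5·783 + 50   →  a_0 = 5
783 = 15·50 + 33   →  a_1 = 15
50 = 1·33 + 17   →  a_2 = 1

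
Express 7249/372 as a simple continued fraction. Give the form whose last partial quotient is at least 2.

[19; 2, 18, 10]

7249 = 19×372 + 181
372 = 2×181 + 10
181 = 18×10 + 1
10 = 10×1 + 0  (stop)
So 7249/372 = [19; 2, 18, 10].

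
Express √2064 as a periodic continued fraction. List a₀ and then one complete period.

[45; 2, 3, 7, 3, 2, 90]

a₀ = ⌊√2064⌋ = 45.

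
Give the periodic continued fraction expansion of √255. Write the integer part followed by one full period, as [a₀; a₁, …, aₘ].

a₀ = ⌊√255⌋ = 15.
With m₀=0, d₀=1 and mₖ₊₁ = dₖaₖ − mₖ, dₖ₊₁ = (n − mₖ₊₁²)/dₖ, aₖ₊₁ = ⌊(a₀+mₖ₊₁)/dₖ₊₁⌋:
  k=1: m=15, d=30, a=1
  k=2: m=15, d=1, a=30
d=1 and a=2a₀=30 at k=2, so the next step gives (m, d) = (15, 30) again — its k=1 value — and the period has length 2.

[15; 1, 30]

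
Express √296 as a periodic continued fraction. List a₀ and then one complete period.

a₀ = ⌊√296⌋ = 17.

[17; 4, 1, 7, 1, 4, 34]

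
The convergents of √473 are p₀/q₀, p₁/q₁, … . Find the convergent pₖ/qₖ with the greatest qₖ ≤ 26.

√473 = [21; 1, 2, 1, 42, …] (period length 4).
Convergents:
  p_0/q_0 = 21/1
  p_1/q_1 = 22/1
  p_2/q_2 = 65/3
  p_3/q_3 = 87/4
  p_4/q_4 = 3719/171
q_3 = 4 ≤ 26 < 171 = q_4, so the answer is 87/4.

87/4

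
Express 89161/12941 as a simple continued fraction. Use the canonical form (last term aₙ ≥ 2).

89161 = 6·12941 + 11515
12941 = 1·11515 + 1426
11515 = 8·1426 + 107
1426 = 13·107 + 35
107 = 3·35 + 2
35 = 17·2 + 1
2 = 2·1 + 0  (stop)
So 89161/12941 = [6; 1, 8, 13, 3, 17, 2].

[6; 1, 8, 13, 3, 17, 2]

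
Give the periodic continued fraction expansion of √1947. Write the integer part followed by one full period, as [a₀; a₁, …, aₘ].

[44; 8, 88]

a₀ = ⌊√1947⌋ = 44.
With m₀=0, d₀=1 and mₖ₊₁ = dₖaₖ − mₖ, dₖ₊₁ = (n − mₖ₊₁²)/dₖ, aₖ₊₁ = ⌊(a₀+mₖ₊₁)/dₖ₊₁⌋:
  k=1: m=44, d=11, a=8
  k=2: m=44, d=1, a=88
d=1 and a=2a₀=88 at k=2, so the next step gives (m, d) = (44, 11) again — its k=1 value — and the period has length 2.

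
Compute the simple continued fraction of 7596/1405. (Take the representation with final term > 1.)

[5; 2, 2, 5, 1, 5, 2, 3]

7596 = 5×1405 + 571
1405 = 2×571 + 263
571 = 2×263 + 45
263 = 5×45 + 38
45 = 1×38 + 7
38 = 5×7 + 3
7 = 2×3 + 1
3 = 3×1 + 0  (stop)
So 7596/1405 = [5; 2, 2, 5, 1, 5, 2, 3].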